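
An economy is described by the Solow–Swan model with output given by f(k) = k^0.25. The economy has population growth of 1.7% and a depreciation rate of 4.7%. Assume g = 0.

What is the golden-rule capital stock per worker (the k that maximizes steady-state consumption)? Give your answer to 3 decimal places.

k_gold ≈ 6.152

The golden rule sets f'(k) = n + δ, i.e. α·k^(α−1) = n + δ.
So k^(1−α) = α / (n + δ) = 0.25 / 0.064 = 3.9063.
k_gold = 3.9063^(1/0.75) ≈ 6.1521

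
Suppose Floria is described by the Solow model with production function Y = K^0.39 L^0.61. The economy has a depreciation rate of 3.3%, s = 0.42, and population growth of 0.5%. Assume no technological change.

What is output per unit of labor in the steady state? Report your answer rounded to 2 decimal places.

Steady state requires s·f(k) = (n + δ)·k, i.e. s·k^α = (n + δ)·k.
Dividing both sides by k: k^(1−α) = s / (n + δ).
k^0.61 = 0.42 / (0.005 + 0.033) = 0.42 / 0.038 = 11.0526
k* = 11.0526^(1/0.61) ≈ 51.3567
y* = (k*)^α = 51.3567^0.39 ≈ 4.6466

y* ≈ 4.65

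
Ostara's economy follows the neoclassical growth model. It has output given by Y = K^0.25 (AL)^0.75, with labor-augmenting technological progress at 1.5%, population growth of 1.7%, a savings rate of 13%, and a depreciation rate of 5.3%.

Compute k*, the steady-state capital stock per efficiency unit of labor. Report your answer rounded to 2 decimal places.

k* ≈ 1.76

At the steady state, Δk = 0, so s·k^α = (n + g + δ)·k.
Rearranging, k^(1−α) = s / (n + g + δ).
k^0.75 = 0.13 / (0.017 + 0.015 + 0.053) = 0.13 / 0.085 = 1.5294
k* = 1.5294^(1/0.75) ≈ 1.7621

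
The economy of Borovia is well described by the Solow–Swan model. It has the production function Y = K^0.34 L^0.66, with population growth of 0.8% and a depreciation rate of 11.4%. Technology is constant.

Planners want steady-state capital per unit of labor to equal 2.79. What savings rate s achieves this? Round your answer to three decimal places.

s ≈ 0.240

Steady state requires s·f(k) = (n + δ)·k, i.e. s·k^α = (n + δ)·k.
So s / (n + δ) = (k*)^(1−α) = 2.79^0.66 = 1.9683.
Therefore s = 1.9683 × (n + δ) = 1.9683 × 0.122 = 0.2401.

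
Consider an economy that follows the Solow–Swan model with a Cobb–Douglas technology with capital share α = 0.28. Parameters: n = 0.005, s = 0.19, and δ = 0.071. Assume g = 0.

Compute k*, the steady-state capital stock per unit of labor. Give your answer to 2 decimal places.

k* ≈ 3.57

At the steady state, Δk = 0, so s·k^α = (n + δ)·k.
Dividing both sides by k: k^(1−α) = s / (n + δ).
k^0.72 = 0.19 / (0.005 + 0.071) = 0.19 / 0.076 = 2.5000
k* = 2.5000^(1/0.72) ≈ 3.5702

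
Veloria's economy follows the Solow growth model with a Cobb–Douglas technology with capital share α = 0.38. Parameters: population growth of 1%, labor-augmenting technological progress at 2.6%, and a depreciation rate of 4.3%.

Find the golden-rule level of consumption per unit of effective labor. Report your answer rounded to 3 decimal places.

c_gold ≈ 1.624

At the golden rule, f'(k) = n + g + δ, so α·k^(α−1) = n + g + δ and k_gold = (α/(n + g + δ))^(1/(1−α)).
k_gold = (0.38/0.079)^(1/0.62) = 4.8101^1.6129 ≈ 12.5964
c_gold = f(k_gold) − (n + g + δ)·k_gold = 2.6187 − 0.079×12.5964 ≈ 1.6236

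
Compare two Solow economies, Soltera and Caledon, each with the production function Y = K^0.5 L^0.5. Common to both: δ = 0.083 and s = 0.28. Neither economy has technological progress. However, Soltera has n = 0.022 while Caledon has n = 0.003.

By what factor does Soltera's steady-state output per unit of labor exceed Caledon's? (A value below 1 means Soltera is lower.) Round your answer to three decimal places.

ratio ≈ 0.819

Steady-state y* = [s/(n + δ)]^(α/(1−α)), so the ratio is [ (s_S/(n + δ)_S) / (s_C/(n + δ)_C) ]^1.
s_S/(n + δ)_S = 0.28/0.105 = 2.6667; s_C/(n + δ)_C = 0.28/0.086 = 3.2558.
Ratio = (2.6667/3.2558)^1 = 0.8191^1 ≈ 0.8191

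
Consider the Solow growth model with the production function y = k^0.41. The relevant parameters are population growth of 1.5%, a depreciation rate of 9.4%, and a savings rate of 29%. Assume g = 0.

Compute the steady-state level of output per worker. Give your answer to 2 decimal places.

In steady state, investment equals break-even investment: s·k^α = (n + δ)·k.
Rearranging, k^(1−α) = s / (n + δ).
k^0.59 = 0.29 / (0.015 + 0.094) = 0.29 / 0.109 = 2.6606
k* = 2.6606^(1/0.59) ≈ 5.2518
y* = (k*)^α = 5.2518^0.41 ≈ 1.9739

y* ≈ 1.97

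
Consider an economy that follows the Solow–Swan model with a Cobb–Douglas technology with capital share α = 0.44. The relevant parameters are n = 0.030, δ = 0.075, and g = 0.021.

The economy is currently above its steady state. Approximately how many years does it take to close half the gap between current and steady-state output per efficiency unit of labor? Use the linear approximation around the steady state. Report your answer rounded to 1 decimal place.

about 9.8 years

Near the steady state the convergence rate is λ = (1 − α)(n + g + δ).
λ = (1 − 0.44) × 0.126 = 0.56 × 0.126 = 0.07056
Half-life = ln 2 / λ = 0.6931 / 0.07056 ≈ 9.82 years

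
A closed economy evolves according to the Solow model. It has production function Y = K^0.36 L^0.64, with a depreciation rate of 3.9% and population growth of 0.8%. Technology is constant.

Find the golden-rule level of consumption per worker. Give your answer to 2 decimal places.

c_gold ≈ 2.01

At the golden rule, f'(k) = n + δ, so α·k^(α−1) = n + δ and k_gold = (α/(n + δ))^(1/(1−α)).
k_gold = (0.36/0.047)^(1/0.64) = 7.6596^1.5625 ≈ 24.0753
c_gold = f(k_gold) − (n + δ)·k_gold = 3.1432 − 0.047×24.0753 ≈ 2.0117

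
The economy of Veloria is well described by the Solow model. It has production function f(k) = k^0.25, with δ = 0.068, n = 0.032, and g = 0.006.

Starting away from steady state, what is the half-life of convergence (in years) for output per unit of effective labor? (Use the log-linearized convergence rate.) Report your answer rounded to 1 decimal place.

Near the steady state the convergence rate is λ = (1 − α)(n + g + δ).
λ = (1 − 0.25) × 0.106 = 0.75 × 0.106 = 0.0795
Half-life = ln 2 / λ = 0.6931 / 0.0795 ≈ 8.72 years

about 8.7 years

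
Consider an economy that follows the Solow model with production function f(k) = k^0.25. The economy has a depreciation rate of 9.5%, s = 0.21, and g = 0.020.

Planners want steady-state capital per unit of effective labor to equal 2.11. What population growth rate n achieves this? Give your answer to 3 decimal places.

At the steady state, Δk = 0, so s·k^α = (n + g + δ)·k.
So s / (n + g + δ) = (k*)^(1−α) = 2.11^0.75 = 1.7507.
Therefore n + g + δ = s / 1.7507 = 0.21 / 1.7507 = 0.1200, so n = 0.1200 − 0.115 = 0.0050.

n ≈ 0.005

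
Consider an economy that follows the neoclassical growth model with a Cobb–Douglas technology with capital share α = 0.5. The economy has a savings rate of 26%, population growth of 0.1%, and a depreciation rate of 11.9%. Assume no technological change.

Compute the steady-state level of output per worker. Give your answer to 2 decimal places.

At the steady state, Δk = 0, so s·k^α = (n + δ)·k.
Dividing both sides by k: k^(1−α) = s / (n + δ).
k^0.5 = 0.26 / (0.001 + 0.119) = 0.26 / 0.120 = 2.1667
k* = 2.1667^(1/0.5) ≈ 4.6946
y* = (k*)^α = 4.6946^0.5 ≈ 2.1667

y* = 2.17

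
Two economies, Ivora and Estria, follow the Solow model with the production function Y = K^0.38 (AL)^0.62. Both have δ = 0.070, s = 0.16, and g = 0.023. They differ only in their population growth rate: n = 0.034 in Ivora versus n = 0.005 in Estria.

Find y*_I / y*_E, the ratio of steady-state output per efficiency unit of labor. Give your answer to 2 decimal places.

y*_I / y*_E ≈ 0.85

Steady-state y* = [s/(n + g + δ)]^(α/(1−α)), so the ratio is [ (s_I/(n + g + δ)_I) / (s_E/(n + g + δ)_E) ]^0.6129.
s_I/(n + g + δ)_I = 0.16/0.127 = 1.2598; s_E/(n + g + δ)_E = 0.16/0.098 = 1.6327.
Ratio = (1.2598/1.6327)^0.6129 = 0.7716^0.6129 ≈ 0.8531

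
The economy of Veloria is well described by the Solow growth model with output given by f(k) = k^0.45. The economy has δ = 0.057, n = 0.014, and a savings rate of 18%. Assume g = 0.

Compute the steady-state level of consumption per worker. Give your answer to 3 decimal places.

c* ≈ 1.755

In steady state, investment equals break-even investment: s·k^α = (n + δ)·k.
Rearranging, k^(1−α) = s / (n + δ).
k^0.55 = 0.18 / (0.014 + 0.057) = 0.18 / 0.071 = 2.5352
k* = 2.5352^(1/0.55) ≈ 5.4271
y* = (k*)^α = 5.4271^0.45 ≈ 2.1407
c* = (1 − s)·y* = (1 − 0.18) × 2.1407 ≈ 1.7554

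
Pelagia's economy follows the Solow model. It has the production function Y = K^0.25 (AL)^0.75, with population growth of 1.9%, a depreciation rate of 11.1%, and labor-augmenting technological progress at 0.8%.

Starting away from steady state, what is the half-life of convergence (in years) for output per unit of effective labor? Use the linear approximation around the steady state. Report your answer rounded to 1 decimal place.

Near the steady state the convergence rate is λ = (1 − α)(n + g + δ).
λ = (1 − 0.25) × 0.138 = 0.75 × 0.138 = 0.1035
Half-life = ln 2 / λ = 0.6931 / 0.1035 ≈ 6.70 years

about 6.7 years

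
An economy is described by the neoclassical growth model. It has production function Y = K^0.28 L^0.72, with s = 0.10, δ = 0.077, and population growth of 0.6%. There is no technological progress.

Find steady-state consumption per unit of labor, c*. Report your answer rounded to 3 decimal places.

Steady state requires s·f(k) = (n + δ)·k, i.e. s·k^α = (n + δ)·k.
Dividing both sides by k: k^(1−α) = s / (n + δ).
k^0.72 = 0.10 / (0.006 + 0.077) = 0.10 / 0.083 = 1.2048
k* = 1.2048^(1/0.72) ≈ 1.2953
y* = (k*)^α = 1.2953^0.28 ≈ 1.0751
c* = (1 − s)·y* = (1 − 0.10) × 1.0751 ≈ 0.9676

c* = 0.968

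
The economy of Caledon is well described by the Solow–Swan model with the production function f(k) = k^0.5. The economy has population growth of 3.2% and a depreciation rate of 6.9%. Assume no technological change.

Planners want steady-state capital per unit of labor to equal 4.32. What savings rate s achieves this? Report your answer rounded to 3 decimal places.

s ≈ 0.210

At the steady state, Δk = 0, so s·k^α = (n + δ)·k.
So s / (n + δ) = (k*)^(1−α) = 4.32^0.5 = 2.0785.
Therefore s = 2.0785 × (n + δ) = 2.0785 × 0.101 = 0.2099.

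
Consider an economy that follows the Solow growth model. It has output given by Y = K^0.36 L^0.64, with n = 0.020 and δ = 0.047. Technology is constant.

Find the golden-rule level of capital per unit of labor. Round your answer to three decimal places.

The golden rule sets f'(k) = n + δ, i.e. α·k^(α−1) = n + δ.
So k^(1−α) = α / (n + δ) = 0.36 / 0.067 = 5.3731.
k_gold = 5.3731^(1/0.64) ≈ 13.8349

k_gold ≈ 13.835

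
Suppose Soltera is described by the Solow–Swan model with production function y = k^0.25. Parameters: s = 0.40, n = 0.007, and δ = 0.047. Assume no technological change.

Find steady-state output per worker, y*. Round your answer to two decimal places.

Steady state requires s·f(k) = (n + δ)·k, i.e. s·k^α = (n + δ)·k.
Rearranging, k^(1−α) = s / (n + δ).
k^0.75 = 0.40 / (0.007 + 0.047) = 0.40 / 0.054 = 7.4074
k* = 7.4074^(1/0.75) ≈ 14.4396
y* = (k*)^α = 14.4396^0.25 ≈ 1.9493

y* = 1.95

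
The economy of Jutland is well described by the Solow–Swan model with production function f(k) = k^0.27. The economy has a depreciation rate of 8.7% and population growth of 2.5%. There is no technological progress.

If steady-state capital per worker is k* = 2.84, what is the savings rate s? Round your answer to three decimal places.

Steady state requires s·f(k) = (n + δ)·k, i.e. s·k^α = (n + δ)·k.
So s / (n + δ) = (k*)^(1−α) = 2.84^0.73 = 2.1425.
Therefore s = 2.1425 × (n + δ) = 2.1425 × 0.112 = 0.2400.

s ≈ 0.240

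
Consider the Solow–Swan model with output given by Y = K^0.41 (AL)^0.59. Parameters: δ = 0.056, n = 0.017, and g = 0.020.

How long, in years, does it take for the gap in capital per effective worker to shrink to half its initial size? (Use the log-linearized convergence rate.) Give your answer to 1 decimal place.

about 12.6 years

Near the steady state the convergence rate is λ = (1 − α)(n + g + δ).
λ = (1 − 0.41) × 0.093 = 0.59 × 0.093 = 0.05487
Half-life = ln 2 / λ = 0.6931 / 0.05487 ≈ 12.63 years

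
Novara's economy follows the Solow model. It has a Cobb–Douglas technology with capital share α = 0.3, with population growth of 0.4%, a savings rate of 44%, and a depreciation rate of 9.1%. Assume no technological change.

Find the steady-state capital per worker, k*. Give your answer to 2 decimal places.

k* = 8.93

In steady state, investment equals break-even investment: s·k^α = (n + δ)·k.
Dividing both sides by k: k^(1−α) = s / (n + δ).
k^0.7 = 0.44 / (0.004 + 0.091) = 0.44 / 0.095 = 4.6316
k* = 4.6316^(1/0.7) ≈ 8.9340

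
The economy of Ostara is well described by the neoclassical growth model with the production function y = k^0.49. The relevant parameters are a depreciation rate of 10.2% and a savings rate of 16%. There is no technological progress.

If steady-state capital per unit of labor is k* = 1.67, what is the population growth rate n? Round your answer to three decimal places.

n ≈ 0.021

In steady state, investment equals break-even investment: s·k^α = (n + δ)·k.
So s / (n + δ) = (k*)^(1−α) = 1.67^0.51 = 1.2989.
Therefore n + δ = s / 1.2989 = 0.16 / 1.2989 = 0.1232, so n = 0.1232 − 0.102 = 0.0212.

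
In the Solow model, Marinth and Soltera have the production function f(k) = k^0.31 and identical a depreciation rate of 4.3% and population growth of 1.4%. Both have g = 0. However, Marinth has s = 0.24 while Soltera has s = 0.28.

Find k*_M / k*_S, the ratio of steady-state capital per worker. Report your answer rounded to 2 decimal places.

Steady-state k* = [s/(n + δ)]^(1/(1−α)), so the ratio is [ (s_M/(n + δ)_M) / (s_S/(n + δ)_S) ]^1.4493.
s_M/(n + δ)_M = 0.24/0.057 = 4.2105; s_S/(n + δ)_S = 0.28/0.057 = 4.9123.
Ratio = (4.2105/4.9123)^1.4493 = 0.8571^1.4493 ≈ 0.7997

k*_M / k*_S ≈ 0.80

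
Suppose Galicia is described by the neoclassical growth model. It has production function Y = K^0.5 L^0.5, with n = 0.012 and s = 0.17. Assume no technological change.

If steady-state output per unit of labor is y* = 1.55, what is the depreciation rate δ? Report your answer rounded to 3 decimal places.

In steady state, investment equals break-even investment: s·k^α = (n + δ)·k.
Since y* = [s/(n + δ)]^(α/(1−α)), we have s/(n + δ) = (y*)^((1−α)/α) = 1.55^1 = 1.5500.
Therefore n + δ = s / 1.5500 = 0.17 / 1.5500 = 0.1097, so δ = 0.1097 − 0.012 = 0.0977.

δ ≈ 0.098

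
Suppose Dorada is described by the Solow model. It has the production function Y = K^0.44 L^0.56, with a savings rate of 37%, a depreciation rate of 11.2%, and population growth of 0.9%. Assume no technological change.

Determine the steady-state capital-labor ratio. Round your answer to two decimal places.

k* ≈ 7.36

In steady state, investment equals break-even investment: s·k^α = (n + δ)·k.
Dividing both sides by k: k^(1−α) = s / (n + δ).
k^0.56 = 0.37 / (0.009 + 0.112) = 0.37 / 0.121 = 3.0579
k* = 3.0579^(1/0.56) ≈ 7.3591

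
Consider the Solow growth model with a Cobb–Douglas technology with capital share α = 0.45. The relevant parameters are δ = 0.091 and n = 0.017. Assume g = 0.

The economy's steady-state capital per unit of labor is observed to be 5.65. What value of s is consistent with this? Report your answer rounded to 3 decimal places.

At the steady state, Δk = 0, so s·k^α = (n + δ)·k.
So s / (n + δ) = (k*)^(1−α) = 5.65^0.55 = 2.5920.
Therefore s = 2.5920 × (n + δ) = 2.5920 × 0.108 = 0.2799.

s ≈ 0.280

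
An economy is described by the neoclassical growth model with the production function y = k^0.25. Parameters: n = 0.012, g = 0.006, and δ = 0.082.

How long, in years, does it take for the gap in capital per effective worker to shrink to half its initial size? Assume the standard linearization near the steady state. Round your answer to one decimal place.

Near the steady state the convergence rate is λ = (1 − α)(n + g + δ).
λ = (1 − 0.25) × 0.100 = 0.75 × 0.100 = 0.0750
Half-life = ln 2 / λ = 0.6931 / 0.0750 ≈ 9.24 years

about 9.2 years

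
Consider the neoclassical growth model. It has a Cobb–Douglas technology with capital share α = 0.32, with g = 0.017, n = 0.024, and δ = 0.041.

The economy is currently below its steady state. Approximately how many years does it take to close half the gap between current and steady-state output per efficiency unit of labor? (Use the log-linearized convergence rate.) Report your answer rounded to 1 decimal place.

half-life ≈ 12.4 years

Near the steady state the convergence rate is λ = (1 − α)(n + g + δ).
λ = (1 − 0.32) × 0.082 = 0.68 × 0.082 = 0.05576
Half-life = ln 2 / λ = 0.6931 / 0.05576 ≈ 12.43 years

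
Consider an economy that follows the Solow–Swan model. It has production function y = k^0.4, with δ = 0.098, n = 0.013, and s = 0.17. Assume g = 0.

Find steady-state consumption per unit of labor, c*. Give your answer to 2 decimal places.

c* ≈ 1.10

Steady state requires s·f(k) = (n + δ)·k, i.e. s·k^α = (n + δ)·k.
Rearranging, k^(1−α) = s / (n + δ).
k^0.6 = 0.17 / (0.013 + 0.098) = 0.17 / 0.111 = 1.5315
k* = 1.5315^(1/0.6) ≈ 2.0348
y* = (k*)^α = 2.0348^0.4 ≈ 1.3286
c* = (1 − s)·y* = (1 − 0.17) × 1.3286 ≈ 1.1027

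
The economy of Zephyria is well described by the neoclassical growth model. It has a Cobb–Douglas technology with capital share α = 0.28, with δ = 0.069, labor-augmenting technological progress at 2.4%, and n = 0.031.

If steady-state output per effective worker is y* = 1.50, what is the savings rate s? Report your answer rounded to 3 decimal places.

In steady state, investment equals break-even investment: s·k^α = (n + g + δ)·k.
Since y* = [s/(n + g + δ)]^(α/(1−α)), we have s/(n + g + δ) = (y*)^((1−α)/α) = 1.50^2.5714 = 2.8366.
Therefore s = 2.8366 × (n + g + δ) = 2.8366 × 0.124 = 0.3517.

s ≈ 0.352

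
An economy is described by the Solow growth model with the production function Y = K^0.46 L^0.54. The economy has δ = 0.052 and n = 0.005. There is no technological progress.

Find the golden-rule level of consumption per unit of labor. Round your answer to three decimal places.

c_gold ≈ 3.198

At the golden rule, f'(k) = n + δ, so α·k^(α−1) = n + δ and k_gold = (α/(n + δ))^(1/(1−α)).
k_gold = (0.46/0.057)^(1/0.54) = 8.0702^1.8519 ≈ 47.8034
c_gold = f(k_gold) − (n + δ)·k_gold = 5.9231 − 0.057×47.8034 ≈ 3.1983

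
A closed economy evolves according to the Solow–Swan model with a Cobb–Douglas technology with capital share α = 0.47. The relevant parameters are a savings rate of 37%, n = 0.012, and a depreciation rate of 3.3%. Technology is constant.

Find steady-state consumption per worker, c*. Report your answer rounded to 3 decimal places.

Steady state requires s·f(k) = (n + δ)·k, i.e. s·k^α = (n + δ)·k.
Rearranging, k^(1−α) = s / (n + δ).
k^0.53 = 0.37 / (0.012 + 0.033) = 0.37 / 0.045 = 8.2222
k* = 8.2222^(1/0.53) ≈ 53.2589
y* = (k*)^α = 53.2589^0.47 ≈ 6.4775
c* = (1 − s)·y* = (1 − 0.37) × 6.4775 ≈ 4.0808

c* ≈ 4.081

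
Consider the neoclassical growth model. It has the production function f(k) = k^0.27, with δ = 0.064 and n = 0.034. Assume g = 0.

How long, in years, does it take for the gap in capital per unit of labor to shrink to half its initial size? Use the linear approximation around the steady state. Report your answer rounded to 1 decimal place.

half-life ≈ 9.7 years

Near the steady state the convergence rate is λ = (1 − α)(n + δ).
λ = (1 − 0.27) × 0.098 = 0.73 × 0.098 = 0.07154
Half-life = ln 2 / λ = 0.6931 / 0.07154 ≈ 9.69 years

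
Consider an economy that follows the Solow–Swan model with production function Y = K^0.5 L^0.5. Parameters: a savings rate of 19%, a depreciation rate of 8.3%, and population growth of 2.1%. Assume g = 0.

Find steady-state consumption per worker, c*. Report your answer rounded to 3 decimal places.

c* = 1.480

Steady state requires s·f(k) = (n + δ)·k, i.e. s·k^α = (n + δ)·k.
Rearranging, k^(1−α) = s / (n + δ).
k^0.5 = 0.19 / (0.021 + 0.083) = 0.19 / 0.104 = 1.8269
k* = 1.8269^(1/0.5) ≈ 3.3376
y* = (k*)^α = 3.3376^0.5 ≈ 1.8269
c* = (1 − s)·y* = (1 − 0.19) × 1.8269 ≈ 1.4798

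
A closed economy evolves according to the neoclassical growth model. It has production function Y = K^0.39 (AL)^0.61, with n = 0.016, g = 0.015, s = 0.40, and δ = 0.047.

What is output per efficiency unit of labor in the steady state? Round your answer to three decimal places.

y* ≈ 2.844

Steady state requires s·f(k) = (n + g + δ)·k, i.e. s·k^α = (n + g + δ)·k.
Dividing both sides by k: k^(1−α) = s / (n + g + δ).
k^0.61 = 0.40 / (0.016 + 0.015 + 0.047) = 0.40 / 0.078 = 5.1282
k* = 5.1282^(1/0.61) ≈ 14.5840
y* = (k*)^α = 14.5840^0.39 ≈ 2.8439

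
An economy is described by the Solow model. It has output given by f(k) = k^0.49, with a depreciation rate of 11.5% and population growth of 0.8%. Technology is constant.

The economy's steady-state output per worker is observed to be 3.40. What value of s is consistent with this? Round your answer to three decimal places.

s ≈ 0.440

Steady state requires s·f(k) = (n + δ)·k, i.e. s·k^α = (n + δ)·k.
Since y* = [s/(n + δ)]^(α/(1−α)), we have s/(n + δ) = (y*)^((1−α)/α) = 3.40^1.0408 = 3.5741.
Therefore s = 3.5741 × (n + δ) = 3.5741 × 0.123 = 0.4396.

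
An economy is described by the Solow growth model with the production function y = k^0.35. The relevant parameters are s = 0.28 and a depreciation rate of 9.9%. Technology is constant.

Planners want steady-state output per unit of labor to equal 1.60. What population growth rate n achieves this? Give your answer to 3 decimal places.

Steady state requires s·f(k) = (n + δ)·k, i.e. s·k^α = (n + δ)·k.
Since y* = [s/(n + δ)]^(α/(1−α)), we have s/(n + δ) = (y*)^((1−α)/α) = 1.60^1.8571 = 2.3937.
Therefore n + δ = s / 2.3937 = 0.28 / 2.3937 = 0.1170, so n = 0.1170 − 0.099 = 0.0180.

n ≈ 0.018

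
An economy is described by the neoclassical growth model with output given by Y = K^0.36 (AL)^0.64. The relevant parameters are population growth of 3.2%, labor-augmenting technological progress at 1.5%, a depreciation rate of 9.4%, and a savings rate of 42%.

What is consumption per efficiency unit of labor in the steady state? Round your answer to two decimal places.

At the steady state, Δk = 0, so s·k^α = (n + g + δ)·k.
Rearranging, k^(1−α) = s / (n + g + δ).
k^0.64 = 0.42 / (0.032 + 0.015 + 0.094) = 0.42 / 0.141 = 2.9787
k* = 2.9787^(1/0.64) ≈ 5.5039
y* = (k*)^α = 5.5039^0.36 ≈ 1.8477
c* = (1 − s)·y* = (1 − 0.42) × 1.8477 ≈ 1.0717

c* ≈ 1.07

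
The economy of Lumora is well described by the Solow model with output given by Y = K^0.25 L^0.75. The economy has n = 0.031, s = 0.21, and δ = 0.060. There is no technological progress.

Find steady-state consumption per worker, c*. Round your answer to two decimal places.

At the steady state, Δk = 0, so s·k^α = (n + δ)·k.
Dividing both sides by k: k^(1−α) = s / (n + δ).
k^0.75 = 0.21 / (0.031 + 0.060) = 0.21 / 0.091 = 2.3077
k* = 2.3077^(1/0.75) ≈ 3.0496
y* = (k*)^α = 3.0496^0.25 ≈ 1.3215
c* = (1 − s)·y* = (1 − 0.21) × 1.3215 ≈ 1.0440

c* = 1.04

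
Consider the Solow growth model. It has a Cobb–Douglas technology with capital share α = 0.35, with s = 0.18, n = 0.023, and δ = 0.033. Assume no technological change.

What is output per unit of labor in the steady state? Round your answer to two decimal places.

Steady state requires s·f(k) = (n + δ)·k, i.e. s·k^α = (n + δ)·k.
Rearranging, k^(1−α) = s / (n + δ).
k^0.65 = 0.18 / (0.023 + 0.033) = 0.18 / 0.056 = 3.2143
k* = 3.2143^(1/0.65) ≈ 6.0274
y* = (k*)^α = 6.0274^0.35 ≈ 1.8752

y* = 1.88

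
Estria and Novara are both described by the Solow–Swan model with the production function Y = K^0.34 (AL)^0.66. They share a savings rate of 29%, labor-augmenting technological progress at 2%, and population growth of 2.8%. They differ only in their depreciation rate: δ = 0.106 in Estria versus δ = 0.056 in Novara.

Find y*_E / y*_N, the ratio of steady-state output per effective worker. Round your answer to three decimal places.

y*_E / y*_N ≈ 0.817

Steady-state y* = [s/(n + g + δ)]^(α/(1−α)), so the ratio is [ (s_E/(n + g + δ)_E) / (s_N/(n + g + δ)_N) ]^0.5152.
s_E/(n + g + δ)_E = 0.29/0.154 = 1.8831; s_N/(n + g + δ)_N = 0.29/0.104 = 2.7885.
Ratio = (1.8831/2.7885)^0.5152 = 0.6753^0.5152 ≈ 0.8169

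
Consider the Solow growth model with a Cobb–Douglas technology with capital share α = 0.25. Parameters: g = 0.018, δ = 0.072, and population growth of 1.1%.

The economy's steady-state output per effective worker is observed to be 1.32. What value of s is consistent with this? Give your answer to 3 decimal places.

s ≈ 0.232

In steady state, investment equals break-even investment: s·k^α = (n + g + δ)·k.
Since y* = [s/(n + g + δ)]^(α/(1−α)), we have s/(n + g + δ) = (y*)^((1−α)/α) = 1.32^3 = 2.3000.
Therefore s = 2.3000 × (n + g + δ) = 2.3000 × 0.101 = 0.2323.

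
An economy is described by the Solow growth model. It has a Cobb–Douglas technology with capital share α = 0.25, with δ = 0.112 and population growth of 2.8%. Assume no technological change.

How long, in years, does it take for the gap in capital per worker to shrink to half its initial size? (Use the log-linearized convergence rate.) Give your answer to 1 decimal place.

Near the steady state the convergence rate is λ = (1 − α)(n + δ).
λ = (1 − 0.25) × 0.140 = 0.75 × 0.140 = 0.1050
Half-life = ln 2 / λ = 0.6931 / 0.1050 ≈ 6.60 years

t_½ ≈ 6.6 years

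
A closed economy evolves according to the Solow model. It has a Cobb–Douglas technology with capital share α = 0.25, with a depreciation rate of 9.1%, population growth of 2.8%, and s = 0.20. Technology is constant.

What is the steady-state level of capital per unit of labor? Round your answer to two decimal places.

k* = 2.00

At the steady state, Δk = 0, so s·k^α = (n + δ)·k.
Dividing both sides by k: k^(1−α) = s / (n + δ).
k^0.75 = 0.20 / (0.028 + 0.091) = 0.20 / 0.119 = 1.6807
k* = 1.6807^(1/0.75) ≈ 1.9983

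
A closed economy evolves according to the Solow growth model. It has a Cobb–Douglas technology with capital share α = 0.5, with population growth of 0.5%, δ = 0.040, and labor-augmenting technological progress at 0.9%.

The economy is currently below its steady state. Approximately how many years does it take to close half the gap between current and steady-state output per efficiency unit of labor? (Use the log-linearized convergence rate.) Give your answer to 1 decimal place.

Near the steady state the convergence rate is λ = (1 − α)(n + g + δ).
λ = (1 − 0.5) × 0.054 = 0.5 × 0.054 = 0.0270
Half-life = ln 2 / λ = 0.6931 / 0.0270 ≈ 25.67 years

about 25.7 years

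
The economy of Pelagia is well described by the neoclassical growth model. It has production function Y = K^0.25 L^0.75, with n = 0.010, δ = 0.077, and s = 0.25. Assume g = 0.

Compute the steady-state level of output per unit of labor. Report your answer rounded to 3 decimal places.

y* = 1.422

Steady state requires s·f(k) = (n + δ)·k, i.e. s·k^α = (n + δ)·k.
Dividing both sides by k: k^(1−α) = s / (n + δ).
k^0.75 = 0.25 / (0.010 + 0.077) = 0.25 / 0.087 = 2.8736
k* = 2.8736^(1/0.75) ≈ 4.0854
y* = (k*)^α = 4.0854^0.25 ≈ 1.4217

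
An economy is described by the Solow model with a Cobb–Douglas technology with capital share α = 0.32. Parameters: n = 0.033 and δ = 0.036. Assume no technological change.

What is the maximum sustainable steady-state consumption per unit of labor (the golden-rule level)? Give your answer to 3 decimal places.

c_gold ≈ 1.400

At the golden rule, f'(k) = n + δ, so α·k^(α−1) = n + δ and k_gold = (α/(n + δ))^(1/(1−α)).
k_gold = (0.32/0.069)^(1/0.68) = 4.6377^1.4706 ≈ 9.5470
c_gold = f(k_gold) − (n + δ)·k_gold = 2.0585 − 0.069×9.5470 ≈ 1.3998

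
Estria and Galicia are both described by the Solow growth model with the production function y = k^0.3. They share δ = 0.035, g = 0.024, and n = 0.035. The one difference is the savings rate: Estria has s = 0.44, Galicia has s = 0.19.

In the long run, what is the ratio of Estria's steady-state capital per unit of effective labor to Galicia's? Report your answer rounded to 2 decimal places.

Steady-state k* = [s/(n + g + δ)]^(1/(1−α)), so the ratio is [ (s_E/(n + g + δ)_E) / (s_G/(n + g + δ)_G) ]^1.4286.
s_E/(n + g + δ)_E = 0.44/0.094 = 4.6809; s_G/(n + g + δ)_G = 0.19/0.094 = 2.0213.
Ratio = (4.6809/2.0213)^1.4286 = 2.3158^1.4286 ≈ 3.3190

k*_E / k*_G ≈ 3.32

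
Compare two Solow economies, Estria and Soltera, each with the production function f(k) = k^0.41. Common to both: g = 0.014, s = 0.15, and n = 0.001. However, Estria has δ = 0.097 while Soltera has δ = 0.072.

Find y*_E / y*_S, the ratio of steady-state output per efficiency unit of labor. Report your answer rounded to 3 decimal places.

ratio ≈ 0.839

Steady-state y* = [s/(n + g + δ)]^(α/(1−α)), so the ratio is [ (s_E/(n + g + δ)_E) / (s_S/(n + g + δ)_S) ]^0.6949.
s_E/(n + g + δ)_E = 0.15/0.112 = 1.3393; s_S/(n + g + δ)_S = 0.15/0.087 = 1.7241.
Ratio = (1.3393/1.7241)^0.6949 = 0.7768^0.6949 ≈ 0.8390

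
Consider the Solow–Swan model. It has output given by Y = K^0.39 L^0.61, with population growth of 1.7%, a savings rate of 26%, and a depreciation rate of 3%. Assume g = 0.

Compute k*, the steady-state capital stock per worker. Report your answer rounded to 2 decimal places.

k* = 16.51

In steady state, investment equals break-even investment: s·k^α = (n + δ)·k.
Rearranging, k^(1−α) = s / (n + δ).
k^0.61 = 0.26 / (0.017 + 0.030) = 0.26 / 0.047 = 5.5319
k* = 5.5319^(1/0.61) ≈ 16.5130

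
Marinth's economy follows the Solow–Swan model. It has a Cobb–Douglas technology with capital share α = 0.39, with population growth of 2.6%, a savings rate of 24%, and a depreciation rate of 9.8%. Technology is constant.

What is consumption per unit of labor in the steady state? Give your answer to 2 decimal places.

c* = 1.16

In steady state, investment equals break-even investment: s·k^α = (n + δ)·k.
Dividing both sides by k: k^(1−α) = s / (n + δ).
k^0.61 = 0.24 / (0.026 + 0.098) = 0.24 / 0.124 = 1.9355
k* = 1.9355^(1/0.61) ≈ 2.9522
y* = (k*)^α = 2.9522^0.39 ≈ 1.5253
c* = (1 − s)·y* = (1 − 0.24) × 1.5253 ≈ 1.1592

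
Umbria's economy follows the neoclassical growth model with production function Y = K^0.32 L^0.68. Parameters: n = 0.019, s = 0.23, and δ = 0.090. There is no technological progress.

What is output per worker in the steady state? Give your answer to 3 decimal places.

Steady state requires s·f(k) = (n + δ)·k, i.e. s·k^α = (n + δ)·k.
Rearranging, k^(1−α) = s / (n + δ).
k^0.68 = 0.23 / (0.019 + 0.090) = 0.23 / 0.109 = 2.1101
k* = 2.1101^(1/0.68) ≈ 2.9986
y* = (k*)^α = 2.9986^0.32 ≈ 1.4211

y* ≈ 1.421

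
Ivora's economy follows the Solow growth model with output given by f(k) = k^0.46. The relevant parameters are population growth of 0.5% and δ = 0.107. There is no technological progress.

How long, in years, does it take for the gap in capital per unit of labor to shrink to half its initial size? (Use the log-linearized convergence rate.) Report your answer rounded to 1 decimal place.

t_½ ≈ 11.5 years

Near the steady state the convergence rate is λ = (1 − α)(n + δ).
λ = (1 − 0.46) × 0.112 = 0.54 × 0.112 = 0.06048
Half-life = ln 2 / λ = 0.6931 / 0.06048 ≈ 11.46 years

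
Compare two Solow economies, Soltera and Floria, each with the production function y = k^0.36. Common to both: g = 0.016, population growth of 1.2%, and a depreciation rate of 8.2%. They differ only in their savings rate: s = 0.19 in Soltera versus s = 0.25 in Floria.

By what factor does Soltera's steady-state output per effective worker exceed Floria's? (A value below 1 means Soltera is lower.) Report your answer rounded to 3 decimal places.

Steady-state y* = [s/(n + g + δ)]^(α/(1−α)), so the ratio is [ (s_S/(n + g + δ)_S) / (s_F/(n + g + δ)_F) ]^0.5625.
s_S/(n + g + δ)_S = 0.19/0.110 = 1.7273; s_F/(n + g + δ)_F = 0.25/0.110 = 2.2727.
Ratio = (1.7273/2.2727)^0.5625 = 0.7600^0.5625 ≈ 0.8570

y*_S / y*_F ≈ 0.857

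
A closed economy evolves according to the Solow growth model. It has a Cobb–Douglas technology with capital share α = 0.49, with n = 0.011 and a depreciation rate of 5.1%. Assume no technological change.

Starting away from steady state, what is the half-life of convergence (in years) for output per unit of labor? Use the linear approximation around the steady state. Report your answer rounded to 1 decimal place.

t_½ ≈ 21.9 years

Near the steady state the convergence rate is λ = (1 − α)(n + δ).
λ = (1 − 0.49) × 0.062 = 0.51 × 0.062 = 0.03162
Half-life = ln 2 / λ = 0.6931 / 0.03162 ≈ 21.92 years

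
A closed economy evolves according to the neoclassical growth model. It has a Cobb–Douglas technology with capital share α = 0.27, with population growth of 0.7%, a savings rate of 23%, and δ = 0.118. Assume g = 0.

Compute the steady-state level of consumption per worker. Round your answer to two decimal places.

In steady state, investment equals break-even investment: s·k^α = (n + δ)·k.
Rearranging, k^(1−α) = s / (n + δ).
k^0.73 = 0.23 / (0.007 + 0.118) = 0.23 / 0.125 = 1.8400
k* = 1.8400^(1/0.73) ≈ 2.3055
y* = (k*)^α = 2.3055^0.27 ≈ 1.2530
c* = (1 − s)·y* = (1 − 0.23) × 1.2530 ≈ 0.9648

c* = 0.96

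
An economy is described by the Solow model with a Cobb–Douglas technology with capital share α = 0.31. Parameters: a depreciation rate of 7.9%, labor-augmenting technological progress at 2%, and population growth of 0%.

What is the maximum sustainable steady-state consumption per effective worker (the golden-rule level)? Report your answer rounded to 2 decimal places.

At the golden rule, f'(k) = n + g + δ, so α·k^(α−1) = n + g + δ and k_gold = (α/(n + g + δ))^(1/(1−α)).
k_gold = (0.31/0.099)^(1/0.69) = 3.1313^1.4493 ≈ 5.2294
c_gold = f(k_gold) − (n + g + δ)·k_gold = 1.6700 − 0.099×5.2294 ≈ 1.1523

c_gold ≈ 1.15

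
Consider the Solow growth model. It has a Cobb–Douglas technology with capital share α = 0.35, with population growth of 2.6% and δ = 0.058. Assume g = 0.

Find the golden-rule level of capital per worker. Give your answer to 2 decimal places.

The golden rule sets f'(k) = n + δ, i.e. α·k^(α−1) = n + δ.
So k^(1−α) = α / (n + δ) = 0.35 / 0.084 = 4.1667.
k_gold = 4.1667^(1/0.65) ≈ 8.9852

k_gold ≈ 8.99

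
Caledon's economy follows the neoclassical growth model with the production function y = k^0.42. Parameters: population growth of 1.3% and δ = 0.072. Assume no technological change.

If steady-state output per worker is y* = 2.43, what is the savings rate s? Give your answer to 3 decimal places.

s ≈ 0.290

In steady state, investment equals break-even investment: s·k^α = (n + δ)·k.
Since y* = [s/(n + δ)]^(α/(1−α)), we have s/(n + δ) = (y*)^((1−α)/α) = 2.43^1.381 = 3.4082.
Therefore s = 3.4082 × (n + δ) = 3.4082 × 0.085 = 0.2897.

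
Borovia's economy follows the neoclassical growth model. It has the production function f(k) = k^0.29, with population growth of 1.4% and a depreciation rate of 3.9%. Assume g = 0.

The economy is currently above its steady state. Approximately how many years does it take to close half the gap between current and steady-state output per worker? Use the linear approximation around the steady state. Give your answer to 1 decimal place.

about 18.4 years

Near the steady state the convergence rate is λ = (1 − α)(n + δ).
λ = (1 − 0.29) × 0.053 = 0.71 × 0.053 = 0.03763
Half-life = ln 2 / λ = 0.6931 / 0.03763 ≈ 18.42 years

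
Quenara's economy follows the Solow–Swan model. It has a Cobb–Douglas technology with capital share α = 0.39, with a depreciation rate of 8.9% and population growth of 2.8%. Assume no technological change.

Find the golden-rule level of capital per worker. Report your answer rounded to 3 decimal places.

The golden rule sets f'(k) = n + δ, i.e. α·k^(α−1) = n + δ.
So k^(1−α) = α / (n + δ) = 0.39 / 0.117 = 3.3333.
k_gold = 3.3333^(1/0.61) ≈ 7.1973

k_gold ≈ 7.197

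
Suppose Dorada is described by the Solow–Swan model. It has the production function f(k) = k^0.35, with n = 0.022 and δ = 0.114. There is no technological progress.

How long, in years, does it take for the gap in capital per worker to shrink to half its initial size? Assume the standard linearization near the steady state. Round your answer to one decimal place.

Near the steady state the convergence rate is λ = (1 − α)(n + δ).
λ = (1 − 0.35) × 0.136 = 0.65 × 0.136 = 0.0884
Half-life = ln 2 / λ = 0.6931 / 0.0884 ≈ 7.84 years

about 7.8 years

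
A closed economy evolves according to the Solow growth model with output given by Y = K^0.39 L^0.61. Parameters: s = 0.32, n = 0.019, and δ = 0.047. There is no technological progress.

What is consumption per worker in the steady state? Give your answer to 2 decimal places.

c* ≈ 1.87

At the steady state, Δk = 0, so s·k^α = (n + δ)·k.
Dividing both sides by k: k^(1−α) = s / (n + δ).
k^0.61 = 0.32 / (0.019 + 0.047) = 0.32 / 0.066 = 4.8485
k* = 4.8485^(1/0.61) ≈ 13.3029
y* = (k*)^α = 13.3029^0.39 ≈ 2.7437
c* = (1 − s)·y* = (1 − 0.32) × 2.7437 ≈ 1.8657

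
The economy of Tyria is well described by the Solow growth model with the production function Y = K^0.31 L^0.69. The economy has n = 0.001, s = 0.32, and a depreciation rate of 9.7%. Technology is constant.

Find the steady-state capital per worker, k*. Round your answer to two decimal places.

At the steady state, Δk = 0, so s·k^α = (n + δ)·k.
Rearranging, k^(1−α) = s / (n + δ).
k^0.69 = 0.32 / (0.001 + 0.097) = 0.32 / 0.098 = 3.2653
k* = 3.2653^(1/0.69) ≈ 5.5567

k* = 5.56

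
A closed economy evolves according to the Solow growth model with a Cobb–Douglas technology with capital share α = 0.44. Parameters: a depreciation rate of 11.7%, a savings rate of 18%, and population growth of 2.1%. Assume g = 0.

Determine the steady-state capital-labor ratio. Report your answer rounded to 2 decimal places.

At the steady state, Δk = 0, so s·k^α = (n + δ)·k.
Dividing both sides by k: k^(1−α) = s / (n + δ).
k^0.56 = 0.18 / (0.021 + 0.117) = 0.18 / 0.138 = 1.3043
k* = 1.3043^(1/0.56) ≈ 1.6071

k* = 1.61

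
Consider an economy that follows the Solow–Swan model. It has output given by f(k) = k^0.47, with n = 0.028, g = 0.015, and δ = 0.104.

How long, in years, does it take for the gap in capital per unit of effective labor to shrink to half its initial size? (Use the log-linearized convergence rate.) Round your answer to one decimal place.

Near the steady state the convergence rate is λ = (1 − α)(n + g + δ).
λ = (1 − 0.47) × 0.147 = 0.53 × 0.147 = 0.07791
Half-life = ln 2 / λ = 0.6931 / 0.07791 ≈ 8.90 years

about 8.9 years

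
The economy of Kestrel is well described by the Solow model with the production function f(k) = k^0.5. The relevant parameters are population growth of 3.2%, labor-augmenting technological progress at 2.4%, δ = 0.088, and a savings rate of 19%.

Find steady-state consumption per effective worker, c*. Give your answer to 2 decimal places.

c* ≈ 1.07

In steady state, investment equals break-even investment: s·k^α = (n + g + δ)·k.
Rearranging, k^(1−α) = s / (n + g + δ).
k^0.5 = 0.19 / (0.032 + 0.024 + 0.088) = 0.19 / 0.144 = 1.3194
k* = 1.3194^(1/0.5) ≈ 1.7408
y* = (k*)^α = 1.7408^0.5 ≈ 1.3194
c* = (1 − s)·y* = (1 − 0.19) × 1.3194 ≈ 1.0687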